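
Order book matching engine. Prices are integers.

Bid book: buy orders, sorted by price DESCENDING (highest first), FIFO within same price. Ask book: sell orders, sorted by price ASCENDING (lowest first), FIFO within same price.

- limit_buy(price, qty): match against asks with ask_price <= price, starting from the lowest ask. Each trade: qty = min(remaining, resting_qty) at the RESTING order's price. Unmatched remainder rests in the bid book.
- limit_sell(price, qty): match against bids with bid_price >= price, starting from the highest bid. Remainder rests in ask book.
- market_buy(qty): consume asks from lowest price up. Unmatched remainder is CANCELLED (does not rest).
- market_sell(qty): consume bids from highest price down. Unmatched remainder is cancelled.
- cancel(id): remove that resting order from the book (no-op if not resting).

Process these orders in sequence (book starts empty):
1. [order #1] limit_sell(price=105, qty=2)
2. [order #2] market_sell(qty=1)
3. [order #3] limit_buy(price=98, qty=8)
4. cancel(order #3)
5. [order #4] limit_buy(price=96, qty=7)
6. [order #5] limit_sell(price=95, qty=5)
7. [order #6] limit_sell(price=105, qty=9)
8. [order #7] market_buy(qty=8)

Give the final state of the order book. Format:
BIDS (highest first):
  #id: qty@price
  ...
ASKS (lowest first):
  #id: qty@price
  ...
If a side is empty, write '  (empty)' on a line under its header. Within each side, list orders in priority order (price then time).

Answer: BIDS (highest first):
  #4: 2@96
ASKS (lowest first):
  #6: 3@105

Derivation:
After op 1 [order #1] limit_sell(price=105, qty=2): fills=none; bids=[-] asks=[#1:2@105]
After op 2 [order #2] market_sell(qty=1): fills=none; bids=[-] asks=[#1:2@105]
After op 3 [order #3] limit_buy(price=98, qty=8): fills=none; bids=[#3:8@98] asks=[#1:2@105]
After op 4 cancel(order #3): fills=none; bids=[-] asks=[#1:2@105]
After op 5 [order #4] limit_buy(price=96, qty=7): fills=none; bids=[#4:7@96] asks=[#1:2@105]
After op 6 [order #5] limit_sell(price=95, qty=5): fills=#4x#5:5@96; bids=[#4:2@96] asks=[#1:2@105]
After op 7 [order #6] limit_sell(price=105, qty=9): fills=none; bids=[#4:2@96] asks=[#1:2@105 #6:9@105]
After op 8 [order #7] market_buy(qty=8): fills=#7x#1:2@105 #7x#6:6@105; bids=[#4:2@96] asks=[#6:3@105]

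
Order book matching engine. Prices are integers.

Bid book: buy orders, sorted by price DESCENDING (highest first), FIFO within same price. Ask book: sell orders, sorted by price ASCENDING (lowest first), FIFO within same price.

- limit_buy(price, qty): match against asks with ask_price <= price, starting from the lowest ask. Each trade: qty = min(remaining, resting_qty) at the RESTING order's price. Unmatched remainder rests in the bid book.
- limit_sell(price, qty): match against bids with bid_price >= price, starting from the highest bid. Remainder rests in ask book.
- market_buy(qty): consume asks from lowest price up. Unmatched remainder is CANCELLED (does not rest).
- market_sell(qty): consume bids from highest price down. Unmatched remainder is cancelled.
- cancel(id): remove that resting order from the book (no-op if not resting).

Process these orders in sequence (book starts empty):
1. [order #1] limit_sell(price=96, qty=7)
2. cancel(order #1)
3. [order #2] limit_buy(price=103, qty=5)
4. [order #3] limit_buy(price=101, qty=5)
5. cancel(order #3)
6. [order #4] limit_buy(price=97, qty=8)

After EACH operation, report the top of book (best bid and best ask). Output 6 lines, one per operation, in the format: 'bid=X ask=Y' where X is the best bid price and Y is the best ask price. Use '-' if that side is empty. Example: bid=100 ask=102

After op 1 [order #1] limit_sell(price=96, qty=7): fills=none; bids=[-] asks=[#1:7@96]
After op 2 cancel(order #1): fills=none; bids=[-] asks=[-]
After op 3 [order #2] limit_buy(price=103, qty=5): fills=none; bids=[#2:5@103] asks=[-]
After op 4 [order #3] limit_buy(price=101, qty=5): fills=none; bids=[#2:5@103 #3:5@101] asks=[-]
After op 5 cancel(order #3): fills=none; bids=[#2:5@103] asks=[-]
After op 6 [order #4] limit_buy(price=97, qty=8): fills=none; bids=[#2:5@103 #4:8@97] asks=[-]

Answer: bid=- ask=96
bid=- ask=-
bid=103 ask=-
bid=103 ask=-
bid=103 ask=-
bid=103 ask=-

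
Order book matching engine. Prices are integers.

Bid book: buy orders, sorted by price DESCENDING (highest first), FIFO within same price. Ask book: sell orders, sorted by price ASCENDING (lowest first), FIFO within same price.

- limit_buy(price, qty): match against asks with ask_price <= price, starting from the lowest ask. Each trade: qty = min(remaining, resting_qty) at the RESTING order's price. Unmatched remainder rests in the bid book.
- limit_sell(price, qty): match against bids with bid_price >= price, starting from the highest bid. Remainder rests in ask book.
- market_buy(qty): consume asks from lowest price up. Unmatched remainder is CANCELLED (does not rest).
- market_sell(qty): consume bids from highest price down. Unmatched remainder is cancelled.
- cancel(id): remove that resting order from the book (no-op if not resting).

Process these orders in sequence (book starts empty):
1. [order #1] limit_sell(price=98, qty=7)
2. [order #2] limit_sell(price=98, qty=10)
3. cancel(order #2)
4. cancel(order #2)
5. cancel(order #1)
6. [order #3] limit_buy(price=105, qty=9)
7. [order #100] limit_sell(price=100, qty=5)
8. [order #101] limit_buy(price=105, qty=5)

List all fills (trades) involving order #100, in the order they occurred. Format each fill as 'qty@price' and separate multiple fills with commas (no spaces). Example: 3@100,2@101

After op 1 [order #1] limit_sell(price=98, qty=7): fills=none; bids=[-] asks=[#1:7@98]
After op 2 [order #2] limit_sell(price=98, qty=10): fills=none; bids=[-] asks=[#1:7@98 #2:10@98]
After op 3 cancel(order #2): fills=none; bids=[-] asks=[#1:7@98]
After op 4 cancel(order #2): fills=none; bids=[-] asks=[#1:7@98]
After op 5 cancel(order #1): fills=none; bids=[-] asks=[-]
After op 6 [order #3] limit_buy(price=105, qty=9): fills=none; bids=[#3:9@105] asks=[-]
After op 7 [order #100] limit_sell(price=100, qty=5): fills=#3x#100:5@105; bids=[#3:4@105] asks=[-]
After op 8 [order #101] limit_buy(price=105, qty=5): fills=none; bids=[#3:4@105 #101:5@105] asks=[-]

Answer: 5@105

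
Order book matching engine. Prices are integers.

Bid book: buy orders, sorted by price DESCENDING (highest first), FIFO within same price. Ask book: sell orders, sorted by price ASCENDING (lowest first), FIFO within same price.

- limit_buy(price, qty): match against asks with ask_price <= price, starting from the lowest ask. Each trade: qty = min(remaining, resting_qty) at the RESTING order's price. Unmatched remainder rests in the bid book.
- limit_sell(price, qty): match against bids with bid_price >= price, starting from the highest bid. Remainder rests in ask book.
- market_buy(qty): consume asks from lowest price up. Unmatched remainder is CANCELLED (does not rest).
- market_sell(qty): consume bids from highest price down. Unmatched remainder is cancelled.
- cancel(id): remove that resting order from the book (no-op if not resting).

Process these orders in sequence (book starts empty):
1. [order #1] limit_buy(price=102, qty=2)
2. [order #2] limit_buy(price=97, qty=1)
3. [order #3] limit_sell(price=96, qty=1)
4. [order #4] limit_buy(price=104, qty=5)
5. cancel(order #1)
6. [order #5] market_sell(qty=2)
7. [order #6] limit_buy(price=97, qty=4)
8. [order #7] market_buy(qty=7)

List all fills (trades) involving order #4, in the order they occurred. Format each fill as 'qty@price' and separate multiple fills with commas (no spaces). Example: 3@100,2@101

After op 1 [order #1] limit_buy(price=102, qty=2): fills=none; bids=[#1:2@102] asks=[-]
After op 2 [order #2] limit_buy(price=97, qty=1): fills=none; bids=[#1:2@102 #2:1@97] asks=[-]
After op 3 [order #3] limit_sell(price=96, qty=1): fills=#1x#3:1@102; bids=[#1:1@102 #2:1@97] asks=[-]
After op 4 [order #4] limit_buy(price=104, qty=5): fills=none; bids=[#4:5@104 #1:1@102 #2:1@97] asks=[-]
After op 5 cancel(order #1): fills=none; bids=[#4:5@104 #2:1@97] asks=[-]
After op 6 [order #5] market_sell(qty=2): fills=#4x#5:2@104; bids=[#4:3@104 #2:1@97] asks=[-]
After op 7 [order #6] limit_buy(price=97, qty=4): fills=none; bids=[#4:3@104 #2:1@97 #6:4@97] asks=[-]
After op 8 [order #7] market_buy(qty=7): fills=none; bids=[#4:3@104 #2:1@97 #6:4@97] asks=[-]

Answer: 2@104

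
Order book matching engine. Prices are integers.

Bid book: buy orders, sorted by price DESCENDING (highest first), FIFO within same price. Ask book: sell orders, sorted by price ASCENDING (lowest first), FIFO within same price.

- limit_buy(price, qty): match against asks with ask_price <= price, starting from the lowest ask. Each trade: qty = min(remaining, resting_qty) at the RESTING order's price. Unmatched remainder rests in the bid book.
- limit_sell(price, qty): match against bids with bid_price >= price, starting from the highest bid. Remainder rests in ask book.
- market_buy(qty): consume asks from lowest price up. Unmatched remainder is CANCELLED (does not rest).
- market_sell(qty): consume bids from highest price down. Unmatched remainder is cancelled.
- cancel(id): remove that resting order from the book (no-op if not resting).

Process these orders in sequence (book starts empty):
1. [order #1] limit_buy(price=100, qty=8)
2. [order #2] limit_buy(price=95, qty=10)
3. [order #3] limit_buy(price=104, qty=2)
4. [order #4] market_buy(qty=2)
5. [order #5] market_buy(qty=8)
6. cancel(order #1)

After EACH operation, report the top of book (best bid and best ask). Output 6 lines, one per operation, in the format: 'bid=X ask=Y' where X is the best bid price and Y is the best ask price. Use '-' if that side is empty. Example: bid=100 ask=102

Answer: bid=100 ask=-
bid=100 ask=-
bid=104 ask=-
bid=104 ask=-
bid=104 ask=-
bid=104 ask=-

Derivation:
After op 1 [order #1] limit_buy(price=100, qty=8): fills=none; bids=[#1:8@100] asks=[-]
After op 2 [order #2] limit_buy(price=95, qty=10): fills=none; bids=[#1:8@100 #2:10@95] asks=[-]
After op 3 [order #3] limit_buy(price=104, qty=2): fills=none; bids=[#3:2@104 #1:8@100 #2:10@95] asks=[-]
After op 4 [order #4] market_buy(qty=2): fills=none; bids=[#3:2@104 #1:8@100 #2:10@95] asks=[-]
After op 5 [order #5] market_buy(qty=8): fills=none; bids=[#3:2@104 #1:8@100 #2:10@95] asks=[-]
After op 6 cancel(order #1): fills=none; bids=[#3:2@104 #2:10@95] asks=[-]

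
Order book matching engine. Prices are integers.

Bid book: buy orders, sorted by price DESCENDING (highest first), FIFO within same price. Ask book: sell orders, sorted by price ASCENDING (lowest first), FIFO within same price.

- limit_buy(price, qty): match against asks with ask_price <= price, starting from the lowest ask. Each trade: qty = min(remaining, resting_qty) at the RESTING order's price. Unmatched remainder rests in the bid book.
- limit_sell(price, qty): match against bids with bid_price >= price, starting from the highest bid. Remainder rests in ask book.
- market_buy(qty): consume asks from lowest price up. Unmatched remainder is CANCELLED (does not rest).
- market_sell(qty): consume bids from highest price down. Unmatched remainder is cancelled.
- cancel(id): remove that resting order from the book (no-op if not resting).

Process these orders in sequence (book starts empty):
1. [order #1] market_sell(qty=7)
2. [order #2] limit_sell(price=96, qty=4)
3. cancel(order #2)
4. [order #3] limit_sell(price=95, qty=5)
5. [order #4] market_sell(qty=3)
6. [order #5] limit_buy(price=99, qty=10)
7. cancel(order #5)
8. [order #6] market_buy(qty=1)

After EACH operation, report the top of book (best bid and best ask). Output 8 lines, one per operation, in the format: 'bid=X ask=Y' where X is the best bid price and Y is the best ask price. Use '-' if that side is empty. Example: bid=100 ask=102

Answer: bid=- ask=-
bid=- ask=96
bid=- ask=-
bid=- ask=95
bid=- ask=95
bid=99 ask=-
bid=- ask=-
bid=- ask=-

Derivation:
After op 1 [order #1] market_sell(qty=7): fills=none; bids=[-] asks=[-]
After op 2 [order #2] limit_sell(price=96, qty=4): fills=none; bids=[-] asks=[#2:4@96]
After op 3 cancel(order #2): fills=none; bids=[-] asks=[-]
After op 4 [order #3] limit_sell(price=95, qty=5): fills=none; bids=[-] asks=[#3:5@95]
After op 5 [order #4] market_sell(qty=3): fills=none; bids=[-] asks=[#3:5@95]
After op 6 [order #5] limit_buy(price=99, qty=10): fills=#5x#3:5@95; bids=[#5:5@99] asks=[-]
After op 7 cancel(order #5): fills=none; bids=[-] asks=[-]
After op 8 [order #6] market_buy(qty=1): fills=none; bids=[-] asks=[-]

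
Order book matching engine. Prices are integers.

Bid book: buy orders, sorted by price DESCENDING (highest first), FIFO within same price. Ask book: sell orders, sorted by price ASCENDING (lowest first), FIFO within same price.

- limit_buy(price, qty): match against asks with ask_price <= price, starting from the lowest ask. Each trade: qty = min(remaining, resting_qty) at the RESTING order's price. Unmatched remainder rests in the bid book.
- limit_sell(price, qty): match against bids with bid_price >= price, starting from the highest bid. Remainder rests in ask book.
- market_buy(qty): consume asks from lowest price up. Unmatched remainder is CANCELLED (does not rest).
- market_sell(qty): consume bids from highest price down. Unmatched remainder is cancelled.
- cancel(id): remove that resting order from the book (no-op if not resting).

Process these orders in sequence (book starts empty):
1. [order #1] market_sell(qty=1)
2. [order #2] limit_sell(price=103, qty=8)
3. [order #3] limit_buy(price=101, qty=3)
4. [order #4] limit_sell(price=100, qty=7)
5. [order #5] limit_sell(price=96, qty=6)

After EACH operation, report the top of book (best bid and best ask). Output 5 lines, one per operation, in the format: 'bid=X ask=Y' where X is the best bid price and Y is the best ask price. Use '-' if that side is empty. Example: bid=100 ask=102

Answer: bid=- ask=-
bid=- ask=103
bid=101 ask=103
bid=- ask=100
bid=- ask=96

Derivation:
After op 1 [order #1] market_sell(qty=1): fills=none; bids=[-] asks=[-]
After op 2 [order #2] limit_sell(price=103, qty=8): fills=none; bids=[-] asks=[#2:8@103]
After op 3 [order #3] limit_buy(price=101, qty=3): fills=none; bids=[#3:3@101] asks=[#2:8@103]
After op 4 [order #4] limit_sell(price=100, qty=7): fills=#3x#4:3@101; bids=[-] asks=[#4:4@100 #2:8@103]
After op 5 [order #5] limit_sell(price=96, qty=6): fills=none; bids=[-] asks=[#5:6@96 #4:4@100 #2:8@103]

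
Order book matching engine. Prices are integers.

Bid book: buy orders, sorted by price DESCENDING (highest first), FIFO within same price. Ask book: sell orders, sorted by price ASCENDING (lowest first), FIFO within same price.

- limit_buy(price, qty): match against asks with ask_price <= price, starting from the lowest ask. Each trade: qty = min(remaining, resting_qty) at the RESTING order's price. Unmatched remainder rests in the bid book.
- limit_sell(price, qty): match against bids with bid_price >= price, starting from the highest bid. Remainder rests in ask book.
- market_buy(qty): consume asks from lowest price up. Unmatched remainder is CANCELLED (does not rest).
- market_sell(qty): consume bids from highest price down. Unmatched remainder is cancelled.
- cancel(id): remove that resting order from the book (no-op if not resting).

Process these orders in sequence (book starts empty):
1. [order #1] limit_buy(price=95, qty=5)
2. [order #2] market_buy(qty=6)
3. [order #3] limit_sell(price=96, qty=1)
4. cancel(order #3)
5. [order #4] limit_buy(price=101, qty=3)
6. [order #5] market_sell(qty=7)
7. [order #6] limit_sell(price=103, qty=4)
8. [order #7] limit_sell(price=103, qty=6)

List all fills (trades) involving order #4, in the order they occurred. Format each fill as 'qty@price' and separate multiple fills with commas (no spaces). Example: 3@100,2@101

Answer: 3@101

Derivation:
After op 1 [order #1] limit_buy(price=95, qty=5): fills=none; bids=[#1:5@95] asks=[-]
After op 2 [order #2] market_buy(qty=6): fills=none; bids=[#1:5@95] asks=[-]
After op 3 [order #3] limit_sell(price=96, qty=1): fills=none; bids=[#1:5@95] asks=[#3:1@96]
After op 4 cancel(order #3): fills=none; bids=[#1:5@95] asks=[-]
After op 5 [order #4] limit_buy(price=101, qty=3): fills=none; bids=[#4:3@101 #1:5@95] asks=[-]
After op 6 [order #5] market_sell(qty=7): fills=#4x#5:3@101 #1x#5:4@95; bids=[#1:1@95] asks=[-]
After op 7 [order #6] limit_sell(price=103, qty=4): fills=none; bids=[#1:1@95] asks=[#6:4@103]
After op 8 [order #7] limit_sell(price=103, qty=6): fills=none; bids=[#1:1@95] asks=[#6:4@103 #7:6@103]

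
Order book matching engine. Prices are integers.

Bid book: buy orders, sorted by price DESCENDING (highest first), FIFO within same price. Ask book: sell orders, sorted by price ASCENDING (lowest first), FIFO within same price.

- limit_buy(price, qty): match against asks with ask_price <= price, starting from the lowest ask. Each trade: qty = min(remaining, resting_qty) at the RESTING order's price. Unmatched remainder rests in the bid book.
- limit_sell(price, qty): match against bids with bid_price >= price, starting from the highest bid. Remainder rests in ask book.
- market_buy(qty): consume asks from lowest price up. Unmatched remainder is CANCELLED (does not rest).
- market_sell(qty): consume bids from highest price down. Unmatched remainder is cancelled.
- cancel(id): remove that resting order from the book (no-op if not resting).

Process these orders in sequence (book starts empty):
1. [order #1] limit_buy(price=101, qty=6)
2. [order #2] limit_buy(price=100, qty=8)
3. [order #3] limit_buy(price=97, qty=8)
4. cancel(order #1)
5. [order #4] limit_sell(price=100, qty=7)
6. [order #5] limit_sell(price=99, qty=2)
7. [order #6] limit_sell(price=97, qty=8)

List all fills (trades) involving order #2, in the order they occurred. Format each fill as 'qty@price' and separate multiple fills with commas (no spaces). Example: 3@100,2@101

Answer: 7@100,1@100

Derivation:
After op 1 [order #1] limit_buy(price=101, qty=6): fills=none; bids=[#1:6@101] asks=[-]
After op 2 [order #2] limit_buy(price=100, qty=8): fills=none; bids=[#1:6@101 #2:8@100] asks=[-]
After op 3 [order #3] limit_buy(price=97, qty=8): fills=none; bids=[#1:6@101 #2:8@100 #3:8@97] asks=[-]
After op 4 cancel(order #1): fills=none; bids=[#2:8@100 #3:8@97] asks=[-]
After op 5 [order #4] limit_sell(price=100, qty=7): fills=#2x#4:7@100; bids=[#2:1@100 #3:8@97] asks=[-]
After op 6 [order #5] limit_sell(price=99, qty=2): fills=#2x#5:1@100; bids=[#3:8@97] asks=[#5:1@99]
After op 7 [order #6] limit_sell(price=97, qty=8): fills=#3x#6:8@97; bids=[-] asks=[#5:1@99]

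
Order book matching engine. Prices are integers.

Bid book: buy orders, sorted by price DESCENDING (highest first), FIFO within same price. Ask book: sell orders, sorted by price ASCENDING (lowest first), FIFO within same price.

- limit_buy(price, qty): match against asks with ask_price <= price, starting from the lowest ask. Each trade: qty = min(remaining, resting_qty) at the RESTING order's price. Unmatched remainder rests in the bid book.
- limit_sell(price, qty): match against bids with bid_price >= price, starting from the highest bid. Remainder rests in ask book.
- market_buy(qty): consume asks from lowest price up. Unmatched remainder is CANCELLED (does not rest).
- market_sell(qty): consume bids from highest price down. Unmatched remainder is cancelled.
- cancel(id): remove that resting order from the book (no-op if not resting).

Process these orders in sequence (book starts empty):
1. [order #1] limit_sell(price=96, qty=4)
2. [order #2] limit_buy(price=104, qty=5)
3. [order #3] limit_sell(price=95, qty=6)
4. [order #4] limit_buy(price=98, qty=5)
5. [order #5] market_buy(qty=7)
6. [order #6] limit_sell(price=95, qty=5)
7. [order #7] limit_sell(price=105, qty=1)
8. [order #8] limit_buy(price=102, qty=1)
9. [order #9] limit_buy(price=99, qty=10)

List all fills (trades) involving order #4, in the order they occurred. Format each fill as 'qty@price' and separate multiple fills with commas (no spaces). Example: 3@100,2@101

After op 1 [order #1] limit_sell(price=96, qty=4): fills=none; bids=[-] asks=[#1:4@96]
After op 2 [order #2] limit_buy(price=104, qty=5): fills=#2x#1:4@96; bids=[#2:1@104] asks=[-]
After op 3 [order #3] limit_sell(price=95, qty=6): fills=#2x#3:1@104; bids=[-] asks=[#3:5@95]
After op 4 [order #4] limit_buy(price=98, qty=5): fills=#4x#3:5@95; bids=[-] asks=[-]
After op 5 [order #5] market_buy(qty=7): fills=none; bids=[-] asks=[-]
After op 6 [order #6] limit_sell(price=95, qty=5): fills=none; bids=[-] asks=[#6:5@95]
After op 7 [order #7] limit_sell(price=105, qty=1): fills=none; bids=[-] asks=[#6:5@95 #7:1@105]
After op 8 [order #8] limit_buy(price=102, qty=1): fills=#8x#6:1@95; bids=[-] asks=[#6:4@95 #7:1@105]
After op 9 [order #9] limit_buy(price=99, qty=10): fills=#9x#6:4@95; bids=[#9:6@99] asks=[#7:1@105]

Answer: 5@95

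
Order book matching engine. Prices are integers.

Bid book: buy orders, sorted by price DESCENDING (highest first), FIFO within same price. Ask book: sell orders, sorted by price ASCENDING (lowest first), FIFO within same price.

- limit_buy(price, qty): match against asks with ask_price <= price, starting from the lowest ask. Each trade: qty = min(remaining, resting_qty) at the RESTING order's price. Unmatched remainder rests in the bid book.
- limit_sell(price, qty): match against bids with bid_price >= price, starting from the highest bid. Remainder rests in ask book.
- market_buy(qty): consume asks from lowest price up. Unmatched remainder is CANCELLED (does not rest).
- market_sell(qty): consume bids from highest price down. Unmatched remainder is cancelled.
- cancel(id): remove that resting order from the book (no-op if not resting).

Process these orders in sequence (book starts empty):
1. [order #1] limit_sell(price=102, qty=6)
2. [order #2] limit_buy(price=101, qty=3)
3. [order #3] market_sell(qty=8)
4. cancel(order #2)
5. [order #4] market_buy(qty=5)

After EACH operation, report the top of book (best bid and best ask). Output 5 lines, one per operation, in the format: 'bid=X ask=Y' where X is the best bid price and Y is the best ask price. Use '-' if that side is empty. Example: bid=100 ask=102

After op 1 [order #1] limit_sell(price=102, qty=6): fills=none; bids=[-] asks=[#1:6@102]
After op 2 [order #2] limit_buy(price=101, qty=3): fills=none; bids=[#2:3@101] asks=[#1:6@102]
After op 3 [order #3] market_sell(qty=8): fills=#2x#3:3@101; bids=[-] asks=[#1:6@102]
After op 4 cancel(order #2): fills=none; bids=[-] asks=[#1:6@102]
After op 5 [order #4] market_buy(qty=5): fills=#4x#1:5@102; bids=[-] asks=[#1:1@102]

Answer: bid=- ask=102
bid=101 ask=102
bid=- ask=102
bid=- ask=102
bid=- ask=102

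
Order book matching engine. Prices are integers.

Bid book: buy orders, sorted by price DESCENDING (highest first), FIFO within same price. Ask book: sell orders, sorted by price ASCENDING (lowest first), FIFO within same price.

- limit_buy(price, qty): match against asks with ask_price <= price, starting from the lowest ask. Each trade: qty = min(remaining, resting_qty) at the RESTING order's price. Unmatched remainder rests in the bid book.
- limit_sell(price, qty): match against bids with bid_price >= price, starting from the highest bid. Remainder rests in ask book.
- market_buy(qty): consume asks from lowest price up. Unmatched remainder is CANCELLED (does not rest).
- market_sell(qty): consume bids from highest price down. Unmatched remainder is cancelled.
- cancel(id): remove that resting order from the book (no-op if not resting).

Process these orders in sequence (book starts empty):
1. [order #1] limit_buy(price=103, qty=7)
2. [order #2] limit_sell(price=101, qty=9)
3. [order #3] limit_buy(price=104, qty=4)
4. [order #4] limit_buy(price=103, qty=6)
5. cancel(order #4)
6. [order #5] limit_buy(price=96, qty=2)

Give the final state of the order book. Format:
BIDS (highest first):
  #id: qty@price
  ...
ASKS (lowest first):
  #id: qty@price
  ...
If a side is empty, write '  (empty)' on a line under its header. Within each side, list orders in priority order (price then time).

Answer: BIDS (highest first):
  #3: 2@104
  #5: 2@96
ASKS (lowest first):
  (empty)

Derivation:
After op 1 [order #1] limit_buy(price=103, qty=7): fills=none; bids=[#1:7@103] asks=[-]
After op 2 [order #2] limit_sell(price=101, qty=9): fills=#1x#2:7@103; bids=[-] asks=[#2:2@101]
After op 3 [order #3] limit_buy(price=104, qty=4): fills=#3x#2:2@101; bids=[#3:2@104] asks=[-]
After op 4 [order #4] limit_buy(price=103, qty=6): fills=none; bids=[#3:2@104 #4:6@103] asks=[-]
After op 5 cancel(order #4): fills=none; bids=[#3:2@104] asks=[-]
After op 6 [order #5] limit_buy(price=96, qty=2): fills=none; bids=[#3:2@104 #5:2@96] asks=[-]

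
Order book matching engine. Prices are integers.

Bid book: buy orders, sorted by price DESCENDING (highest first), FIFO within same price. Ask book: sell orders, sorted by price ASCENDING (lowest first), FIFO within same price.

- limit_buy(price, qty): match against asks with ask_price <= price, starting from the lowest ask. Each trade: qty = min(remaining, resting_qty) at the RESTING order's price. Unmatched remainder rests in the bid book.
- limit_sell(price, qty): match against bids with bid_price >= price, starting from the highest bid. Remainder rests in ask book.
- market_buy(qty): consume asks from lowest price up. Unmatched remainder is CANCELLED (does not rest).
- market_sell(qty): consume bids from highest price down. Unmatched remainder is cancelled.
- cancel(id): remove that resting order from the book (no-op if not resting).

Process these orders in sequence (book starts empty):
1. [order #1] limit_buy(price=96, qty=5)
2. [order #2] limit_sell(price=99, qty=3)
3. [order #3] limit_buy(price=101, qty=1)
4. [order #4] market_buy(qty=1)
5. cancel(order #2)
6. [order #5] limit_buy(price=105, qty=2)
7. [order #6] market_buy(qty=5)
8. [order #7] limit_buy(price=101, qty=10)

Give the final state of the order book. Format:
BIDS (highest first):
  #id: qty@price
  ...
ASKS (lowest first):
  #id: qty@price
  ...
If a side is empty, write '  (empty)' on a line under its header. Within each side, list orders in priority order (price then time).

After op 1 [order #1] limit_buy(price=96, qty=5): fills=none; bids=[#1:5@96] asks=[-]
After op 2 [order #2] limit_sell(price=99, qty=3): fills=none; bids=[#1:5@96] asks=[#2:3@99]
After op 3 [order #3] limit_buy(price=101, qty=1): fills=#3x#2:1@99; bids=[#1:5@96] asks=[#2:2@99]
After op 4 [order #4] market_buy(qty=1): fills=#4x#2:1@99; bids=[#1:5@96] asks=[#2:1@99]
After op 5 cancel(order #2): fills=none; bids=[#1:5@96] asks=[-]
After op 6 [order #5] limit_buy(price=105, qty=2): fills=none; bids=[#5:2@105 #1:5@96] asks=[-]
After op 7 [order #6] market_buy(qty=5): fills=none; bids=[#5:2@105 #1:5@96] asks=[-]
After op 8 [order #7] limit_buy(price=101, qty=10): fills=none; bids=[#5:2@105 #7:10@101 #1:5@96] asks=[-]

Answer: BIDS (highest first):
  #5: 2@105
  #7: 10@101
  #1: 5@96
ASKS (lowest first):
  (empty)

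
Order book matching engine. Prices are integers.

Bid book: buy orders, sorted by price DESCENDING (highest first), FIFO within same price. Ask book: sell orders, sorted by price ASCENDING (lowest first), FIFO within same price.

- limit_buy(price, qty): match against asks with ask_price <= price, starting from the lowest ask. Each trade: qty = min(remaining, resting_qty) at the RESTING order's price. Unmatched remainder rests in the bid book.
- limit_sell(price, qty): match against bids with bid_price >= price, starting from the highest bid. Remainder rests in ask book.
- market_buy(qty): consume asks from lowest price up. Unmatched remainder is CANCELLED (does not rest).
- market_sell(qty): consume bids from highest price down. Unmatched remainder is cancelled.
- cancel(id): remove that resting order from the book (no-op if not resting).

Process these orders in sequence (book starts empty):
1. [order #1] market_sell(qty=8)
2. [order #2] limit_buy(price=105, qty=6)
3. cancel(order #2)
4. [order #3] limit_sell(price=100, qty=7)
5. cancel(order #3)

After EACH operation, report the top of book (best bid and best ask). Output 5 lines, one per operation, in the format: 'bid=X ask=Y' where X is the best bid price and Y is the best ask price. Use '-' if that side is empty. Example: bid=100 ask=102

Answer: bid=- ask=-
bid=105 ask=-
bid=- ask=-
bid=- ask=100
bid=- ask=-

Derivation:
After op 1 [order #1] market_sell(qty=8): fills=none; bids=[-] asks=[-]
After op 2 [order #2] limit_buy(price=105, qty=6): fills=none; bids=[#2:6@105] asks=[-]
After op 3 cancel(order #2): fills=none; bids=[-] asks=[-]
After op 4 [order #3] limit_sell(price=100, qty=7): fills=none; bids=[-] asks=[#3:7@100]
After op 5 cancel(order #3): fills=none; bids=[-] asks=[-]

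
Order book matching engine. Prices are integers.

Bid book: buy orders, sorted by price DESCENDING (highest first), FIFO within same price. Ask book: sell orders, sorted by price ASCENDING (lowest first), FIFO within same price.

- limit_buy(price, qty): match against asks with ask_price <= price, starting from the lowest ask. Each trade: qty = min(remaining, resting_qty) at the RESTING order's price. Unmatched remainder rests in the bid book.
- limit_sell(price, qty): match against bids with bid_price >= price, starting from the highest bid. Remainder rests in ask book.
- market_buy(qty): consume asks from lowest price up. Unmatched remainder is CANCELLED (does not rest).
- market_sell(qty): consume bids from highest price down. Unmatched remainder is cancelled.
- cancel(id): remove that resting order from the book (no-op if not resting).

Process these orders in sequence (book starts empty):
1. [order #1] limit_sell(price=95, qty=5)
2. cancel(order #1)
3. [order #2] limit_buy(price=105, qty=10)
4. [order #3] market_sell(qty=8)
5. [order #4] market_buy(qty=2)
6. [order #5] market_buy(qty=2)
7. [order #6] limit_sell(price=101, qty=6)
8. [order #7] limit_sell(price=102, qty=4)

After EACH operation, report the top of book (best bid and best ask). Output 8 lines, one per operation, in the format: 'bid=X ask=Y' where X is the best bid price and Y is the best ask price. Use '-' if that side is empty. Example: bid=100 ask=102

Answer: bid=- ask=95
bid=- ask=-
bid=105 ask=-
bid=105 ask=-
bid=105 ask=-
bid=105 ask=-
bid=- ask=101
bid=- ask=101

Derivation:
After op 1 [order #1] limit_sell(price=95, qty=5): fills=none; bids=[-] asks=[#1:5@95]
After op 2 cancel(order #1): fills=none; bids=[-] asks=[-]
After op 3 [order #2] limit_buy(price=105, qty=10): fills=none; bids=[#2:10@105] asks=[-]
After op 4 [order #3] market_sell(qty=8): fills=#2x#3:8@105; bids=[#2:2@105] asks=[-]
After op 5 [order #4] market_buy(qty=2): fills=none; bids=[#2:2@105] asks=[-]
After op 6 [order #5] market_buy(qty=2): fills=none; bids=[#2:2@105] asks=[-]
After op 7 [order #6] limit_sell(price=101, qty=6): fills=#2x#6:2@105; bids=[-] asks=[#6:4@101]
After op 8 [order #7] limit_sell(price=102, qty=4): fills=none; bids=[-] asks=[#6:4@101 #7:4@102]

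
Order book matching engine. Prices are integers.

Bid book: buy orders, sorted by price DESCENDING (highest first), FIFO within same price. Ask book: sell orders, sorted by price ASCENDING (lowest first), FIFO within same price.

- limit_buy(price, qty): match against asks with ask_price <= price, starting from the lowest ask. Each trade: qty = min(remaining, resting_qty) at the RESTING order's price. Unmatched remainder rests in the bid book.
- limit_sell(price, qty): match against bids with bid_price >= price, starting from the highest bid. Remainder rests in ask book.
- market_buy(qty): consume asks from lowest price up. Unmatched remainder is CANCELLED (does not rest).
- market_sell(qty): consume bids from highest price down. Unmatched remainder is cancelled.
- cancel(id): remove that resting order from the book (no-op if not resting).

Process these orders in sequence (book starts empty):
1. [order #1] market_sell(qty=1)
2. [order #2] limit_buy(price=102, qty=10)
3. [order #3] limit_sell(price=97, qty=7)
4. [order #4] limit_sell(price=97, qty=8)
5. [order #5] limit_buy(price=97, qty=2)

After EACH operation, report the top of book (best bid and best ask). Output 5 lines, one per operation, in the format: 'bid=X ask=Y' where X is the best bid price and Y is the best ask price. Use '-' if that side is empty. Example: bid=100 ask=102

After op 1 [order #1] market_sell(qty=1): fills=none; bids=[-] asks=[-]
After op 2 [order #2] limit_buy(price=102, qty=10): fills=none; bids=[#2:10@102] asks=[-]
After op 3 [order #3] limit_sell(price=97, qty=7): fills=#2x#3:7@102; bids=[#2:3@102] asks=[-]
After op 4 [order #4] limit_sell(price=97, qty=8): fills=#2x#4:3@102; bids=[-] asks=[#4:5@97]
After op 5 [order #5] limit_buy(price=97, qty=2): fills=#5x#4:2@97; bids=[-] asks=[#4:3@97]

Answer: bid=- ask=-
bid=102 ask=-
bid=102 ask=-
bid=- ask=97
bid=- ask=97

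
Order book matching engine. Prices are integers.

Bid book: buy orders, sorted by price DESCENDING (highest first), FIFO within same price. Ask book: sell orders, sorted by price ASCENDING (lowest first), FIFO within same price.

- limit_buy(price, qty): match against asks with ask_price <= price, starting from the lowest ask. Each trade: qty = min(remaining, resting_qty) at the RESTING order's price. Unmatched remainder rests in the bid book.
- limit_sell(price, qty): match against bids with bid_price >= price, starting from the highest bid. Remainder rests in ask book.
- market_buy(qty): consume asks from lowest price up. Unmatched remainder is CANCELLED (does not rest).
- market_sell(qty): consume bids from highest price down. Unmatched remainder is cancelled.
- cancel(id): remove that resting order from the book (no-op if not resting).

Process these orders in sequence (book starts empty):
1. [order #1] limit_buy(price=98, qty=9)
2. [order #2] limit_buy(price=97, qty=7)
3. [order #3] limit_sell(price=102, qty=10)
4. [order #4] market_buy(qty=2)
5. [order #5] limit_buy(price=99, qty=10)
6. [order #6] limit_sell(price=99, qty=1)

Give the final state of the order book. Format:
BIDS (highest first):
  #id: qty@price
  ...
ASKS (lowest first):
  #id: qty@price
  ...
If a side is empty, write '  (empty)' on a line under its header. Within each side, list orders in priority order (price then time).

After op 1 [order #1] limit_buy(price=98, qty=9): fills=none; bids=[#1:9@98] asks=[-]
After op 2 [order #2] limit_buy(price=97, qty=7): fills=none; bids=[#1:9@98 #2:7@97] asks=[-]
After op 3 [order #3] limit_sell(price=102, qty=10): fills=none; bids=[#1:9@98 #2:7@97] asks=[#3:10@102]
After op 4 [order #4] market_buy(qty=2): fills=#4x#3:2@102; bids=[#1:9@98 #2:7@97] asks=[#3:8@102]
After op 5 [order #5] limit_buy(price=99, qty=10): fills=none; bids=[#5:10@99 #1:9@98 #2:7@97] asks=[#3:8@102]
After op 6 [order #6] limit_sell(price=99, qty=1): fills=#5x#6:1@99; bids=[#5:9@99 #1:9@98 #2:7@97] asks=[#3:8@102]

Answer: BIDS (highest first):
  #5: 9@99
  #1: 9@98
  #2: 7@97
ASKS (lowest first):
  #3: 8@102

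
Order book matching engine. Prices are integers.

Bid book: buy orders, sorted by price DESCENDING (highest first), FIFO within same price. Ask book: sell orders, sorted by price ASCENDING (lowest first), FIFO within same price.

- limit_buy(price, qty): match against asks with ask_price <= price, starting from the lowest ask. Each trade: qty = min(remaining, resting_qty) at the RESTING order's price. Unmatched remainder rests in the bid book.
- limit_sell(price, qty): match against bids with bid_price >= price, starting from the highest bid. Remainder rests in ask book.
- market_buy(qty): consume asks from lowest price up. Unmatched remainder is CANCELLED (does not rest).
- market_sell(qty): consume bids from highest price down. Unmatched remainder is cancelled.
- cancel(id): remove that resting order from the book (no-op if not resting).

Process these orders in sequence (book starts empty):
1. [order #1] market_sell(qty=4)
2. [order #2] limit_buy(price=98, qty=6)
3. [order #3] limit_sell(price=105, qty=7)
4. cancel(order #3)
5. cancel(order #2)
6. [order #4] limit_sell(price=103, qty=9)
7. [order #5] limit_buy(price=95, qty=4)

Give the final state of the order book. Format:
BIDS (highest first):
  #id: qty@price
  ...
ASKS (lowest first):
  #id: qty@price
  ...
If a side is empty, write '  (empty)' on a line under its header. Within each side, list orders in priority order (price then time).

After op 1 [order #1] market_sell(qty=4): fills=none; bids=[-] asks=[-]
After op 2 [order #2] limit_buy(price=98, qty=6): fills=none; bids=[#2:6@98] asks=[-]
After op 3 [order #3] limit_sell(price=105, qty=7): fills=none; bids=[#2:6@98] asks=[#3:7@105]
After op 4 cancel(order #3): fills=none; bids=[#2:6@98] asks=[-]
After op 5 cancel(order #2): fills=none; bids=[-] asks=[-]
After op 6 [order #4] limit_sell(price=103, qty=9): fills=none; bids=[-] asks=[#4:9@103]
After op 7 [order #5] limit_buy(price=95, qty=4): fills=none; bids=[#5:4@95] asks=[#4:9@103]

Answer: BIDS (highest first):
  #5: 4@95
ASKS (lowest first):
  #4: 9@103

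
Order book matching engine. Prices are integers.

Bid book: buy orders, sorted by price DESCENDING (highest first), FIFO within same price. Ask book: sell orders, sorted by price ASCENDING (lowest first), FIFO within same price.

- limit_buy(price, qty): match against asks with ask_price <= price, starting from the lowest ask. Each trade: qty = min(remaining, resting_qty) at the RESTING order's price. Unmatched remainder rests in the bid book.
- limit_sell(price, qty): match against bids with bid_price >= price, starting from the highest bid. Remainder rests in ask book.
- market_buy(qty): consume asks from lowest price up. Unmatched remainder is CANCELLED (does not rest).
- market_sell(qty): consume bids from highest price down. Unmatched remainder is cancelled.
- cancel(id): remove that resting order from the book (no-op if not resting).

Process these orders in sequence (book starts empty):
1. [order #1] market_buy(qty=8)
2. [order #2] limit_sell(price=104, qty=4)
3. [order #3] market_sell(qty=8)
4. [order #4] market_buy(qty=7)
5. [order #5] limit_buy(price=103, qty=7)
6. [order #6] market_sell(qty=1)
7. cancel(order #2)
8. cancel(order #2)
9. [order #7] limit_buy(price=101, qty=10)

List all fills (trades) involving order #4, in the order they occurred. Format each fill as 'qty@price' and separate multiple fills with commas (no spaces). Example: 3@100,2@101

Answer: 4@104

Derivation:
After op 1 [order #1] market_buy(qty=8): fills=none; bids=[-] asks=[-]
After op 2 [order #2] limit_sell(price=104, qty=4): fills=none; bids=[-] asks=[#2:4@104]
After op 3 [order #3] market_sell(qty=8): fills=none; bids=[-] asks=[#2:4@104]
After op 4 [order #4] market_buy(qty=7): fills=#4x#2:4@104; bids=[-] asks=[-]
After op 5 [order #5] limit_buy(price=103, qty=7): fills=none; bids=[#5:7@103] asks=[-]
After op 6 [order #6] market_sell(qty=1): fills=#5x#6:1@103; bids=[#5:6@103] asks=[-]
After op 7 cancel(order #2): fills=none; bids=[#5:6@103] asks=[-]
After op 8 cancel(order #2): fills=none; bids=[#5:6@103] asks=[-]
After op 9 [order #7] limit_buy(price=101, qty=10): fills=none; bids=[#5:6@103 #7:10@101] asks=[-]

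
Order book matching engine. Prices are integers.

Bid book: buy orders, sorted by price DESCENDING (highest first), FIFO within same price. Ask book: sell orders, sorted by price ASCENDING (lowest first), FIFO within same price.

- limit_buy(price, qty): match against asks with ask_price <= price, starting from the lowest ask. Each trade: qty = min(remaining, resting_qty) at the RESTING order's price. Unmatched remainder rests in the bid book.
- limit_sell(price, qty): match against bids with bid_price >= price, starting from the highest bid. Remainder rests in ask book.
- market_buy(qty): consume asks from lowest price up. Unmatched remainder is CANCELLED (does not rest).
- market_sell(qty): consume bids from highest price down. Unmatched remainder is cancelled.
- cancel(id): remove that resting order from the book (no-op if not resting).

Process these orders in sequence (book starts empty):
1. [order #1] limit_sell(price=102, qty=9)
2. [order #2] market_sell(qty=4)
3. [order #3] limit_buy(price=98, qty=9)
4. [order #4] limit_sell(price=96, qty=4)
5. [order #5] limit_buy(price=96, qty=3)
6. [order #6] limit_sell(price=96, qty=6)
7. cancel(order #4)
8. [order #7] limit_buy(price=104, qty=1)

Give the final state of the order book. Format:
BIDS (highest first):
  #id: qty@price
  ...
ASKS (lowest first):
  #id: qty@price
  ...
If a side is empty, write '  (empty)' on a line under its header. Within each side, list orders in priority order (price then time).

Answer: BIDS (highest first):
  #5: 2@96
ASKS (lowest first):
  #1: 8@102

Derivation:
After op 1 [order #1] limit_sell(price=102, qty=9): fills=none; bids=[-] asks=[#1:9@102]
After op 2 [order #2] market_sell(qty=4): fills=none; bids=[-] asks=[#1:9@102]
After op 3 [order #3] limit_buy(price=98, qty=9): fills=none; bids=[#3:9@98] asks=[#1:9@102]
After op 4 [order #4] limit_sell(price=96, qty=4): fills=#3x#4:4@98; bids=[#3:5@98] asks=[#1:9@102]
After op 5 [order #5] limit_buy(price=96, qty=3): fills=none; bids=[#3:5@98 #5:3@96] asks=[#1:9@102]
After op 6 [order #6] limit_sell(price=96, qty=6): fills=#3x#6:5@98 #5x#6:1@96; bids=[#5:2@96] asks=[#1:9@102]
After op 7 cancel(order #4): fills=none; bids=[#5:2@96] asks=[#1:9@102]
After op 8 [order #7] limit_buy(price=104, qty=1): fills=#7x#1:1@102; bids=[#5:2@96] asks=[#1:8@102]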